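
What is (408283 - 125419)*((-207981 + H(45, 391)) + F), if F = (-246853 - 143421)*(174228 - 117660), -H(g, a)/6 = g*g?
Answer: -6244856348321232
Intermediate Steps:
H(g, a) = -6*g**2 (H(g, a) = -6*g*g = -6*g**2)
F = -22077019632 (F = -390274*56568 = -22077019632)
(408283 - 125419)*((-207981 + H(45, 391)) + F) = (408283 - 125419)*((-207981 - 6*45**2) - 22077019632) = 282864*((-207981 - 6*2025) - 22077019632) = 282864*((-207981 - 12150) - 22077019632) = 282864*(-220131 - 22077019632) = 282864*(-22077239763) = -6244856348321232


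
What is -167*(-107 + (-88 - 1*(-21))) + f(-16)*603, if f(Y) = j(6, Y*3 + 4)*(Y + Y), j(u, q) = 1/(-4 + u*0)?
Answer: 33882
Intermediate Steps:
j(u, q) = -1/4 (j(u, q) = 1/(-4 + 0) = 1/(-4) = -1/4)
f(Y) = -Y/2 (f(Y) = -(Y + Y)/4 = -Y/2)
-167*(-107 + (-88 - 1*(-21))) + f(-16)*603 = -167*(-107 + (-88 - 1*(-21))) - 1/2*(-16)*603 = -167*(-107 + (-88 + 21)) + 8*603 = -167*(-107 - 67) + 4824 = -167*(-174) + 4824 = 29058 + 4824 = 33882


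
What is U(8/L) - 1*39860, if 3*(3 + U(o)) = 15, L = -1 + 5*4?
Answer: -39858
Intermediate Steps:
L = 19 (L = -1 + 20 = 19)
U(o) = 2 (U(o) = -3 + (1/3)*15 = -3 + 5 = 2)
U(8/L) - 1*39860 = 2 - 1*39860 = 2 - 39860 = -39858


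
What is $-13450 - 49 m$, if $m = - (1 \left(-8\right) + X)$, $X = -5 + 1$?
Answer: $-14038$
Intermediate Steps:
$X = -4$
$m = 12$ ($m = - (1 \left(-8\right) - 4) = - (-8 - 4) = \left(-1\right) \left(-12\right) = 12$)
$-13450 - 49 m = -13450 - 49 \cdot 12 = -13450 - 588 = -14038$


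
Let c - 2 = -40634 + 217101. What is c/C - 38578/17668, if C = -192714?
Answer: -439682291/141869623 ≈ -3.0992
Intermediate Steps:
c = 176469 (c = 2 + (-40634 + 217101) = 2 + 176467 = 176469)
c/C - 38578/17668 = 176469/(-192714) - 38578/17668 = 176469*(-1/192714) - 38578*1/17668 = -58823/64238 - 19289/8834 = -439682291/141869623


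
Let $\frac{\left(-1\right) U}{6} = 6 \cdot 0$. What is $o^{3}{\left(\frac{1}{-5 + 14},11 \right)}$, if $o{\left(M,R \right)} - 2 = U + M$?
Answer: $\frac{6859}{729} \approx 9.4088$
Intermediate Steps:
$U = 0$ ($U = - 6 \cdot 6 \cdot 0 = \left(-6\right) 0 = 0$)
$o{\left(M,R \right)} = 2 + M$ ($o{\left(M,R \right)} = 2 + \left(0 + M\right) = 2 + M$)
$o^{3}{\left(\frac{1}{-5 + 14},11 \right)} = \left(2 + \frac{1}{-5 + 14}\right)^{3} = \left(2 + \frac{1}{9}\right)^{3} = \left(\frac{19}{9}\right)^{3} = \frac{6859}{729}$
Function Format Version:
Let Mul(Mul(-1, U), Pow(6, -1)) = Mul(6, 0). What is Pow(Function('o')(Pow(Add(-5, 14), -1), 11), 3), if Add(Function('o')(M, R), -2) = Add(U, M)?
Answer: Rational(6859, 729) ≈ 9.4088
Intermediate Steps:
U = 0 (U = Mul(-6, Mul(6, 0)) = Mul(-6, 0) = 0)
Function('o')(M, R) = Add(2, M) (Function('o')(M, R) = Add(2, Add(0, M)) = Add(2, M))
Pow(Function('o')(Pow(Add(-5, 14), -1), 11), 3) = Pow(Add(2, Pow(Add(-5, 14), -1)), 3) = Pow(Add(2, Pow(9, -1)), 3) = Pow(Add(2, Rational(1, 9)), 3) = Pow(Rational(19, 9), 3) = Rational(6859, 729)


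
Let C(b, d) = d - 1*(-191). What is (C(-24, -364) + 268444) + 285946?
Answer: 554217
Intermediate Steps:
C(b, d) = 191 + d (C(b, d) = d + 191 = 191 + d)
(C(-24, -364) + 268444) + 285946 = ((191 - 364) + 268444) + 285946 = (-173 + 268444) + 285946 = 268271 + 285946 = 554217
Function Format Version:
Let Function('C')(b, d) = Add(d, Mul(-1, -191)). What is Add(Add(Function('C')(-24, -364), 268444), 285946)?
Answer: 554217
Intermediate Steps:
Function('C')(b, d) = Add(191, d) (Function('C')(b, d) = Add(d, 191) = Add(191, d))
Add(Add(Function('C')(-24, -364), 268444), 285946) = Add(Add(Add(191, -364), 268444), 285946) = Add(Add(-173, 268444), 285946) = Add(268271, 285946) = 554217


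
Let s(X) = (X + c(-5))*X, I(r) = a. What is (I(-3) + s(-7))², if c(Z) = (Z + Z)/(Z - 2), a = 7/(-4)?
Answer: 22201/16 ≈ 1387.6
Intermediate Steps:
a = -7/4 (a = 7*(-¼) = -7/4 ≈ -1.7500)
c(Z) = 2*Z/(-2 + Z) (c(Z) = (2*Z)/(-2 + Z) = 2*Z/(-2 + Z))
I(r) = -7/4
s(X) = X*(10/7 + X) (s(X) = (X + 2*(-5)/(-2 - 5))*X = (X + 2*(-5)/(-7))*X = (X + 2*(-5)*(-⅐))*X = (X + 10/7)*X = (10/7 + X)*X = X*(10/7 + X))
(I(-3) + s(-7))² = (-7/4 + (⅐)*(-7)*(10 + 7*(-7)))² = (-7/4 + (⅐)*(-7)*(10 - 49))² = (-7/4 + (⅐)*(-7)*(-39))² = (-7/4 + 39)² = (149/4)² = 22201/16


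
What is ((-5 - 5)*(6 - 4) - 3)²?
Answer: 529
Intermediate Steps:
((-5 - 5)*(6 - 4) - 3)² = (-10*2 - 3)² = (-20 - 3)² = (-23)² = 529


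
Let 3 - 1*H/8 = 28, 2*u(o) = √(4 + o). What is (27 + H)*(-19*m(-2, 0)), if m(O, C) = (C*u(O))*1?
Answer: 0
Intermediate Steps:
u(o) = √(4 + o)/2
m(O, C) = C*√(4 + O)/2 (m(O, C) = (C*(√(4 + O)/2))*1 = (C*√(4 + O)/2)*1 = C*√(4 + O)/2)
H = -200 (H = 24 - 8*28 = 24 - 224 = -200)
(27 + H)*(-19*m(-2, 0)) = (27 - 200)*(-19*0*√(4 - 2)/2) = -(-3287)*(½)*0*√2 = -(-3287)*0 = -173*0 = 0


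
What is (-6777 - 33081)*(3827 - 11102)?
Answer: 289966950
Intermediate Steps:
(-6777 - 33081)*(3827 - 11102) = -39858*(-7275) = 289966950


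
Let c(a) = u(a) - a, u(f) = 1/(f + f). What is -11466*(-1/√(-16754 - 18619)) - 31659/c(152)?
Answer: 9624336/46207 - 294*I*√35373/907 ≈ 208.29 - 60.964*I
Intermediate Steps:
u(f) = 1/(2*f)
c(a) = 1/(2*a) - a
-11466*(-1/√(-16754 - 18619)) - 31659/c(152) = -11466*(-1/√(-16754 - 18619)) - 31659/((½)/152 - 1*152) = -11466*I*√35373/35373 - 31659/((½)*(1/152) - 152) = -11466*I*√35373/35373 - 31659/(1/304 - 152) = -11466*I*√35373/35373 - 31659/(-46207/304) = -294*I*√35373/907 - 31659*(-304/46207) = -294*I*√35373/907 + 9624336/46207 = 9624336/46207 - 294*I*√35373/907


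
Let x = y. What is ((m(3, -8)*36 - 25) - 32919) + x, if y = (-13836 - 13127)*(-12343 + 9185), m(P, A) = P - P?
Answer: 85116210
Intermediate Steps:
m(P, A) = 0
y = 85149154 (y = -26963*(-3158) = 85149154)
x = 85149154
((m(3, -8)*36 - 25) - 32919) + x = ((0*36 - 25) - 32919) + 85149154 = ((0 - 25) - 32919) + 85149154 = (-25 - 32919) + 85149154 = -32944 + 85149154 = 85116210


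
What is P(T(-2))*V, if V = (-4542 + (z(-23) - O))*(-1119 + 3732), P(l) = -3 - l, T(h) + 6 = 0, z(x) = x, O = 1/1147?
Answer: -41045442984/1147 ≈ -3.5785e+7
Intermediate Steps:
O = 1/1147 ≈ 0.00087184
T(h) = -6 (T(h) = -6 + 0 = -6)
V = -13681814328/1147 (V = (-4542 + (-23 - 1*1/1147))*(-1119 + 3732) = (-4542 + (-23 - 1/1147))*2613 = (-4542 - 26382/1147)*2613 = -5236056/1147*2613 = -13681814328/1147 ≈ -1.1928e+7)
P(T(-2))*V = (-3 - 1*(-6))*(-13681814328/1147) = (-3 + 6)*(-13681814328/1147) = 3*(-13681814328/1147) = -41045442984/1147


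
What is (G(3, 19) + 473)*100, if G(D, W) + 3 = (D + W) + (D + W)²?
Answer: 97600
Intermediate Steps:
G(D, W) = -3 + D + W + (D + W)² (G(D, W) = -3 + ((D + W) + (D + W)²) = -3 + (D + W + (D + W)²) = -3 + D + W + (D + W)²)
(G(3, 19) + 473)*100 = ((-3 + 3 + 19 + (3 + 19)²) + 473)*100 = ((-3 + 3 + 19 + 22²) + 473)*100 = ((-3 + 3 + 19 + 484) + 473)*100 = (503 + 473)*100 = 976*100 = 97600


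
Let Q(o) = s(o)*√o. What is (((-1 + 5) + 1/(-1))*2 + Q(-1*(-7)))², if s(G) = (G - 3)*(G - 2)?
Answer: 2836 + 240*√7 ≈ 3471.0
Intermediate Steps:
s(G) = (-3 + G)*(-2 + G)
Q(o) = √o*(6 + o² - 5*o) (Q(o) = (6 + o² - 5*o)*√o = √o*(6 + o² - 5*o))
(((-1 + 5) + 1/(-1))*2 + Q(-1*(-7)))² = (((-1 + 5) + 1/(-1))*2 + √(-1*(-7))*(6 + (-1*(-7))² - (-5)*(-7)))² = ((4 - 1)*2 + √7*(6 + 7² - 5*7))² = (3*2 + √7*(6 + 49 - 35))² = (6 + √7*20)² = (6 + 20*√7)²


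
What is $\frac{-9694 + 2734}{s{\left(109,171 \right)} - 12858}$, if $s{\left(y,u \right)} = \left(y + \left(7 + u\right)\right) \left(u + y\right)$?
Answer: $- \frac{3480}{33751} \approx -0.10311$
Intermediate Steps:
$s{\left(y,u \right)} = \left(u + y\right) \left(7 + u + y\right)$ ($s{\left(y,u \right)} = \left(7 + u + y\right) \left(u + y\right) = \left(u + y\right) \left(7 + u + y\right)$)
$\frac{-9694 + 2734}{s{\left(109,171 \right)} - 12858} = \frac{-9694 + 2734}{\left(171^{2} + 109^{2} + 7 \cdot 171 + 7 \cdot 109 + 2 \cdot 171 \cdot 109\right) - 12858} = - \frac{6960}{\left(29241 + 11881 + 1197 + 763 + 37278\right) - 12858} = - \frac{6960}{80360 - 12858} = - \frac{6960}{67502} = \left(-6960\right) \frac{1}{67502} = - \frac{3480}{33751}$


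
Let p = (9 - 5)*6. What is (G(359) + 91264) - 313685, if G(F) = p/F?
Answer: -79849115/359 ≈ -2.2242e+5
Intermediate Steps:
p = 24 (p = 4*6 = 24)
G(F) = 24/F
(G(359) + 91264) - 313685 = (24/359 + 91264) - 313685 = 32763800/359 - 313685 = -79849115/359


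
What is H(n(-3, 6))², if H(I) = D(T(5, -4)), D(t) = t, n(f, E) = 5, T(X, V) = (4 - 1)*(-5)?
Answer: 225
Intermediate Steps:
T(X, V) = -15 (T(X, V) = 3*(-5) = -15)
H(I) = -15
H(n(-3, 6))² = (-15)² = 225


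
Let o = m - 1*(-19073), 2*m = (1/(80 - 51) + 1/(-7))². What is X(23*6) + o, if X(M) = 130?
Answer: 791336669/41209 ≈ 19203.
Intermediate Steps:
m = 242/41209 (m = (1/(80 - 51) + 1/(-7))²/2 = (1/29 - ⅐)²/2 = (-22/203)²/2 = (½)*(484/41209) = 242/41209 ≈ 0.0058725)
o = 785979499/41209 (o = 242/41209 - 1*(-19073) = 242/41209 + 19073 = 785979499/41209 ≈ 19073.)
X(23*6) + o = 130 + 785979499/41209 = 791336669/41209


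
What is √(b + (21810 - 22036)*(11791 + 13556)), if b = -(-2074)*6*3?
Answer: I*√5691090 ≈ 2385.6*I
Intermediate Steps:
b = 37332 (b = -(-2074)*18 = -61*(-612) = 37332)
√(b + (21810 - 22036)*(11791 + 13556)) = √(37332 + (21810 - 22036)*(11791 + 13556)) = √(37332 - 226*25347) = √(37332 - 5728422) = √(-5691090) = I*√5691090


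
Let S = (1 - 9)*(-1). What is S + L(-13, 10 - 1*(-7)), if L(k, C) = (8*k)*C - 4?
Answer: -1764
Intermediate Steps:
S = 8 (S = -8*(-1) = 8)
L(k, C) = -4 + 8*C*k (L(k, C) = 8*C*k - 4 = -4 + 8*C*k)
S + L(-13, 10 - 1*(-7)) = 8 + (-4 + 8*(10 - 1*(-7))*(-13)) = 8 + (-4 + 8*(10 + 7)*(-13)) = 8 + (-4 + 8*17*(-13)) = 8 + (-4 - 1768) = 8 - 1772 = -1764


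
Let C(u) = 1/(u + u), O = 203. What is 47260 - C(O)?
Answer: 19187559/406 ≈ 47260.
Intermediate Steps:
C(u) = 1/(2*u)
47260 - C(O) = 47260 - 1/(2*203) = 47260 - 1*1/406 = 47260 - 1/406 = 19187559/406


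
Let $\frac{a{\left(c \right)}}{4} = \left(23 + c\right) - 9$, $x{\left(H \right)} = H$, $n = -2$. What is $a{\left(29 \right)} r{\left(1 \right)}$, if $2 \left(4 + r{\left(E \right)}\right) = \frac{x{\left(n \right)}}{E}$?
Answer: $-860$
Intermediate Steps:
$r{\left(E \right)} = -4 - \frac{1}{E}$ ($r{\left(E \right)} = -4 + \frac{\left(-2\right) \frac{1}{E}}{2} = -4 - \frac{1}{E}$)
$a{\left(c \right)} = 56 + 4 c$ ($a{\left(c \right)} = 4 \left(\left(23 + c\right) - 9\right) = 4 \left(14 + c\right) = 56 + 4 c$)
$a{\left(29 \right)} r{\left(1 \right)} = \left(56 + 4 \cdot 29\right) \left(-4 - 1^{-1}\right) = \left(56 + 116\right) \left(-4 - 1\right) = 172 \left(-4 - 1\right) = 172 \left(-5\right) = -860$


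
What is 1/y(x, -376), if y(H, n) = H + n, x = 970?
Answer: 1/594 ≈ 0.0016835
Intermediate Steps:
1/y(x, -376) = 1/(970 - 376) = 1/594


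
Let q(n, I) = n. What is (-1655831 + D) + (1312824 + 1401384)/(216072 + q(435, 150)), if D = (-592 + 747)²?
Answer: -117764902478/72169 ≈ -1.6318e+6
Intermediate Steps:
D = 24025 (D = 155² = 24025)
(-1655831 + D) + (1312824 + 1401384)/(216072 + q(435, 150)) = (-1655831 + 24025) + (1312824 + 1401384)/(216072 + 435) = -1631806 + 2714208/216507 = -1631806 + 2714208*(1/216507) = -1631806 + 904736/72169 = -117764902478/72169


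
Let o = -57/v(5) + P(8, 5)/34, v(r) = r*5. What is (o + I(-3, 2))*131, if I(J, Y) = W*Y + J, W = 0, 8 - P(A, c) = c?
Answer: -578103/850 ≈ -680.12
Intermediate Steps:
v(r) = 5*r
P(A, c) = 8 - c
I(J, Y) = J (I(J, Y) = 0*Y + J = 0 + J = J)
o = -1863/850 (o = -57/(5*5) + (8 - 1*5)/34 = -57/25 + (8 - 5)*(1/34) = -57*1/25 + 3*(1/34) = -57/25 + 3/34 = -1863/850 ≈ -2.1918)
(o + I(-3, 2))*131 = (-1863/850 - 3)*131 = -4413/850*131 = -578103/850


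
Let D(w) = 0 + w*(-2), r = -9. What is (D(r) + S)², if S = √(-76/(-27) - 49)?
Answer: (162 + I*√3741)²/81 ≈ 277.81 + 244.65*I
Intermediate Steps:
D(w) = -2*w (D(w) = 0 - 2*w = -2*w)
S = I*√3741/9 (S = √(-76*(-1/27) - 49) = √(76/27 - 49) = √(-1247/27) = I*√3741/9 ≈ 6.796*I)
(D(r) + S)² = (-2*(-9) + I*√3741/9)² = (18 + I*√3741/9)²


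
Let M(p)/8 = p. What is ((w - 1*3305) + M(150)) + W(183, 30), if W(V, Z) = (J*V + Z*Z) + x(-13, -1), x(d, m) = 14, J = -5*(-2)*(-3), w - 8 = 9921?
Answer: 3248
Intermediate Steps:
w = 9929 (w = 8 + 9921 = 9929)
M(p) = 8*p
J = -30 (J = 10*(-3) = -30)
W(V, Z) = 14 + Z**2 - 30*V (W(V, Z) = (-30*V + Z*Z) + 14 = (-30*V + Z**2) + 14 = (Z**2 - 30*V) + 14 = 14 + Z**2 - 30*V)
((w - 1*3305) + M(150)) + W(183, 30) = ((9929 - 1*3305) + 8*150) + (14 + 30**2 - 30*183) = ((9929 - 3305) + 1200) + (14 + 900 - 5490) = (6624 + 1200) - 4576 = 7824 - 4576 = 3248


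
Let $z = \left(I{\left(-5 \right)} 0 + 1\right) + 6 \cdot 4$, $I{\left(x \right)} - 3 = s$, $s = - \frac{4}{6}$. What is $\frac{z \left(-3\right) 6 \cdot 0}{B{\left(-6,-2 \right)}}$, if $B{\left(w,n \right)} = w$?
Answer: $0$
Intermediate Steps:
$s = - \frac{2}{3}$ ($s = \left(-4\right) \frac{1}{6} = - \frac{2}{3} \approx -0.66667$)
$I{\left(x \right)} = \frac{7}{3}$ ($I{\left(x \right)} = 3 - \frac{2}{3} = \frac{7}{3}$)
$z = 25$ ($z = \left(\frac{7}{3} \cdot 0 + 1\right) + 6 \cdot 4 = \left(0 + 1\right) + 24 = 1 + 24 = 25$)
$\frac{z \left(-3\right) 6 \cdot 0}{B{\left(-6,-2 \right)}} = \frac{25 \left(-3\right) 6 \cdot 0}{-6} = 25 \left(\left(-18\right) 0\right) \left(- \frac{1}{6}\right) = 25 \cdot 0 \left(- \frac{1}{6}\right) = 0 \left(- \frac{1}{6}\right) = 0$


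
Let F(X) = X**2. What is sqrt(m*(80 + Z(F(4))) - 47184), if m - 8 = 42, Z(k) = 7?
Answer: 11*I*sqrt(354) ≈ 206.96*I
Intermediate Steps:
m = 50 (m = 8 + 42 = 50)
sqrt(m*(80 + Z(F(4))) - 47184) = sqrt(50*(80 + 7) - 47184) = sqrt(50*87 - 47184) = sqrt(4350 - 47184) = sqrt(-42834) = 11*I*sqrt(354)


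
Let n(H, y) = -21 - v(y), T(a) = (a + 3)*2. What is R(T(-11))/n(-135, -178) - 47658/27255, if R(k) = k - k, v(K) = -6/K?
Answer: -15886/9085 ≈ -1.7486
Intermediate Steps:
T(a) = 6 + 2*a (T(a) = (3 + a)*2 = 6 + 2*a)
R(k) = 0
n(H, y) = -21 + 6/y (n(H, y) = -21 - (-6)/y = -21 + 6/y)
R(T(-11))/n(-135, -178) - 47658/27255 = 0/(-21 + 6/(-178)) - 47658/27255 = 0/(-21 + 6*(-1/178)) - 47658*1/27255 = 0/(-21 - 3/89) - 15886/9085 = 0/(-1872/89) - 15886/9085 = 0*(-89/1872) - 15886/9085 = 0 - 15886/9085 = -15886/9085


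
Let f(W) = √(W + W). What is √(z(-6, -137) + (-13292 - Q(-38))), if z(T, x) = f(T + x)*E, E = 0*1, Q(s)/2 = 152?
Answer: 2*I*√3399 ≈ 116.6*I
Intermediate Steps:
Q(s) = 304 (Q(s) = 2*152 = 304)
E = 0
f(W) = √2*√W (f(W) = √(2*W) = √2*√W)
z(T, x) = 0 (z(T, x) = (√2*√(T + x))*0 = 0)
√(z(-6, -137) + (-13292 - Q(-38))) = √(0 + (-13292 - 1*304)) = √(0 + (-13292 - 304)) = √(0 - 13596) = √(-13596) = 2*I*√3399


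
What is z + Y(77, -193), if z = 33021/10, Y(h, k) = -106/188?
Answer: 775861/235 ≈ 3301.5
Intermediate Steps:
Y(h, k) = -53/94 (Y(h, k) = -106*1/188 = -53/94)
z = 33021/10 (z = 33021*(⅒) = 33021/10 ≈ 3302.1)
z + Y(77, -193) = 33021/10 - 53/94 = 775861/235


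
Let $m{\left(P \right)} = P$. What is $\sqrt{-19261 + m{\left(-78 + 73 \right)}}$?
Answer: $13 i \sqrt{114} \approx 138.8 i$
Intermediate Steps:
$\sqrt{-19261 + m{\left(-78 + 73 \right)}} = \sqrt{-19261 + \left(-78 + 73\right)} = \sqrt{-19261 - 5} = \sqrt{-19266} = 13 i \sqrt{114}$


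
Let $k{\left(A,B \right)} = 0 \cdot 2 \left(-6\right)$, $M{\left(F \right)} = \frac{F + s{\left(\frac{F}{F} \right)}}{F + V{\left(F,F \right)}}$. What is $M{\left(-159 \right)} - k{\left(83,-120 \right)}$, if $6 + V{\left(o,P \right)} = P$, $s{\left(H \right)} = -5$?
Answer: $\frac{41}{81} \approx 0.50617$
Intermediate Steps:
$V{\left(o,P \right)} = -6 + P$
$M{\left(F \right)} = \frac{-5 + F}{-6 + 2 F}$ ($M{\left(F \right)} = \frac{F - 5}{F + \left(-6 + F\right)} = \frac{-5 + F}{-6 + 2 F}$)
$k{\left(A,B \right)} = 0$ ($k{\left(A,B \right)} = 0 \left(-6\right) = 0$)
$M{\left(-159 \right)} - k{\left(83,-120 \right)} = \frac{-5 - 159}{2 \left(-3 - 159\right)} - 0 = \frac{1}{2} \frac{1}{-162} \left(-164\right) + 0 = \frac{1}{2} \left(- \frac{1}{162}\right) \left(-164\right) + 0 = \frac{41}{81} + 0 = \frac{41}{81}$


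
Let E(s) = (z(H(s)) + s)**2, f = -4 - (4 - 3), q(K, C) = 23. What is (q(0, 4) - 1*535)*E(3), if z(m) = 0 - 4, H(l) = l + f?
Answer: -512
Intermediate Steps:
f = -5 (f = -4 - 1*1 = -4 - 1 = -5)
H(l) = -5 + l (H(l) = l - 5 = -5 + l)
z(m) = -4
E(s) = (-4 + s)**2
(q(0, 4) - 1*535)*E(3) = (23 - 1*535)*(-4 + 3)**2 = (23 - 535)*(-1)**2 = -512*1 = -512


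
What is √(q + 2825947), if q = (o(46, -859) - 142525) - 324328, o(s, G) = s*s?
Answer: √2361210 ≈ 1536.6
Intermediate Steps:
o(s, G) = s²
q = -464737 (q = (46² - 142525) - 324328 = (2116 - 142525) - 324328 = -140409 - 324328 = -464737)
√(q + 2825947) = √(-464737 + 2825947) = √2361210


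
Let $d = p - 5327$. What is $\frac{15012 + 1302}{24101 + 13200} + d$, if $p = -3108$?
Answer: $- \frac{314617621}{37301} \approx -8434.6$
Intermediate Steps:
$d = -8435$ ($d = -3108 - 5327 = -8435$)
$\frac{15012 + 1302}{24101 + 13200} + d = \frac{15012 + 1302}{24101 + 13200} - 8435 = \frac{16314}{37301} - 8435 = - \frac{314617621}{37301}$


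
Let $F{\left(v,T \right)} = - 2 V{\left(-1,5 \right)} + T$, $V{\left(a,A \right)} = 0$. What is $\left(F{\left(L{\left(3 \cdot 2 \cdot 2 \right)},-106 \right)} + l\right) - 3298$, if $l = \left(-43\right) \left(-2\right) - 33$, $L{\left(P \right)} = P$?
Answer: $-3351$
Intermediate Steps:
$l = 53$ ($l = 86 - 33 = 53$)
$F{\left(v,T \right)} = T$ ($F{\left(v,T \right)} = \left(-2\right) 0 + T = 0 + T = T$)
$\left(F{\left(L{\left(3 \cdot 2 \cdot 2 \right)},-106 \right)} + l\right) - 3298 = \left(-106 + 53\right) - 3298 = -53 - 3298 = -3351$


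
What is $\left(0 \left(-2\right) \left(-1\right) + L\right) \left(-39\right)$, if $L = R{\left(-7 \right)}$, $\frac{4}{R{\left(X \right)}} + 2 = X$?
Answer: $\frac{52}{3} \approx 17.333$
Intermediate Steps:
$R{\left(X \right)} = \frac{4}{-2 + X}$
$L = - \frac{4}{9}$ ($L = \frac{4}{-2 - 7} = \frac{4}{-9} = 4 \left(- \frac{1}{9}\right) = - \frac{4}{9} \approx -0.44444$)
$\left(0 \left(-2\right) \left(-1\right) + L\right) \left(-39\right) = \left(0 \left(-2\right) \left(-1\right) - \frac{4}{9}\right) \left(-39\right) = \left(0 \left(-1\right) - \frac{4}{9}\right) \left(-39\right) = \left(0 - \frac{4}{9}\right) \left(-39\right) = \left(- \frac{4}{9}\right) \left(-39\right) = \frac{52}{3}$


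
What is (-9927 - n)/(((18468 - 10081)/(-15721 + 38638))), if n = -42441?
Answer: 745123338/8387 ≈ 88843.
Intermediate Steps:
(-9927 - n)/(((18468 - 10081)/(-15721 + 38638))) = (-9927 - 1*(-42441))/(((18468 - 10081)/(-15721 + 38638))) = (-9927 + 42441)/((8387/22917)) = 32514/((8387*(1/22917))) = 32514/(8387/22917) = 32514*(22917/8387) = 745123338/8387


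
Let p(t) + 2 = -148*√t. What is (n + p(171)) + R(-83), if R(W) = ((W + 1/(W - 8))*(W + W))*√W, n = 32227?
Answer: 32225 - 444*√19 + 1253964*I*√83/91 ≈ 30290.0 + 1.2554e+5*I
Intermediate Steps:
R(W) = 2*W^(3/2)*(W + 1/(-8 + W)) (R(W) = ((W + 1/(-8 + W))*(2*W))*√W = (2*W*(W + 1/(-8 + W)))*√W = 2*W^(3/2)*(W + 1/(-8 + W)))
p(t) = -2 - 148*√t
(n + p(171)) + R(-83) = (32227 + (-2 - 444*√19)) + 2*(-83)^(3/2)*(1 + (-83)² - 8*(-83))/(-8 - 83) = (32227 + (-2 - 444*√19)) + 2*(-83*I*√83)*(1 + 6889 + 664)/(-91) = (32227 + (-2 - 444*√19)) + 2*(-83*I*√83)*(-1/91)*7554 = (32225 - 444*√19) + 1253964*I*√83/91 = 32225 - 444*√19 + 1253964*I*√83/91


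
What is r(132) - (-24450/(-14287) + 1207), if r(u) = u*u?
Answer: 231667829/14287 ≈ 16215.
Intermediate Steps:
r(u) = u**2
r(132) - (-24450/(-14287) + 1207) = 132**2 - (-24450/(-14287) + 1207) = 17424 - (-24450*(-1/14287) + 1207) = 17424 - (24450/14287 + 1207) = 17424 - 1*17268859/14287 = 17424 - 17268859/14287 = 231667829/14287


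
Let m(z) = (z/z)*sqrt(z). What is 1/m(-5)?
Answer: -I*sqrt(5)/5 ≈ -0.44721*I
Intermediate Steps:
m(z) = sqrt(z) (m(z) = 1*sqrt(z) = sqrt(z))
1/m(-5) = 1/(sqrt(-5)) = 1/(I*sqrt(5)) = -I*sqrt(5)/5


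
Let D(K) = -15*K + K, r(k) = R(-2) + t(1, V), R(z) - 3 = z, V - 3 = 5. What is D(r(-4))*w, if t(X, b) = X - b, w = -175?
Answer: -14700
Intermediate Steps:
V = 8 (V = 3 + 5 = 8)
R(z) = 3 + z
r(k) = -6 (r(k) = (3 - 2) + (1 - 1*8) = 1 + (1 - 8) = 1 - 7 = -6)
D(K) = -14*K
D(r(-4))*w = -14*(-6)*(-175) = 84*(-175) = -14700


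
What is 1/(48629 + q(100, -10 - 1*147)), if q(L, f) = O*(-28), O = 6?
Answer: 1/48461 ≈ 2.0635e-5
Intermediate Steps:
q(L, f) = -168 (q(L, f) = 6*(-28) = -168)
1/(48629 + q(100, -10 - 1*147)) = 1/(48629 - 168) = 1/48461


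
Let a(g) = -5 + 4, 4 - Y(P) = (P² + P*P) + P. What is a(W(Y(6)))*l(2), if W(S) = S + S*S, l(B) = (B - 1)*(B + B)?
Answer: -4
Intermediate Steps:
Y(P) = 4 - P - 2*P² (Y(P) = 4 - ((P² + P*P) + P) = 4 - ((P² + P²) + P) = 4 - (2*P² + P) = 4 - (P + 2*P²) = 4 + (-P - 2*P²) = 4 - P - 2*P²)
l(B) = 2*B*(-1 + B) (l(B) = (-1 + B)*(2*B) = 2*B*(-1 + B))
W(S) = S + S²
a(g) = -1
a(W(Y(6)))*l(2) = -2*2*(-1 + 2) = -2*2 = -1*4 = -4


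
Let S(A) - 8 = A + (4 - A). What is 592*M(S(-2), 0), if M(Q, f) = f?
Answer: 0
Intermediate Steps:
S(A) = 12 (S(A) = 8 + (A + (4 - A)) = 8 + 4 = 12)
592*M(S(-2), 0) = 592*0 = 0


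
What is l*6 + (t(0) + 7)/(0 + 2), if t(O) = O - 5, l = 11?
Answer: 67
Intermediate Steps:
t(O) = -5 + O
l*6 + (t(0) + 7)/(0 + 2) = 11*6 + ((-5 + 0) + 7)/(0 + 2) = 66 + (-5 + 7)/2 = 66 + 2*(1/2) = 66 + 1 = 67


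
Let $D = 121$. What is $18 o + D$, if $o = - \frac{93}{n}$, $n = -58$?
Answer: $\frac{4346}{29} \approx 149.86$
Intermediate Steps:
$o = \frac{93}{58}$ ($o = - \frac{93}{-58} = \left(-93\right) \left(- \frac{1}{58}\right) = \frac{93}{58} \approx 1.6034$)
$18 o + D = 18 \cdot \frac{93}{58} + 121 = \frac{837}{29} + 121 = \frac{4346}{29}$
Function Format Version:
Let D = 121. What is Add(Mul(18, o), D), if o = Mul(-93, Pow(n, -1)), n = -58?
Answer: Rational(4346, 29) ≈ 149.86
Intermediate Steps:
o = Rational(93, 58) (o = Mul(-93, Pow(-58, -1)) = Mul(-93, Rational(-1, 58)) = Rational(93, 58) ≈ 1.6034)
Add(Mul(18, o), D) = Add(Mul(18, Rational(93, 58)), 121) = Add(Rational(837, 29), 121) = Rational(4346, 29)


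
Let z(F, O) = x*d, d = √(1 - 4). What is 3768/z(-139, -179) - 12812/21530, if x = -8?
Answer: -6406/10765 + 157*I*√3 ≈ -0.59508 + 271.93*I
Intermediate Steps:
d = I*√3 (d = √(-3) = I*√3 ≈ 1.732*I)
z(F, O) = -8*I*√3
3768/z(-139, -179) - 12812/21530 = 3768/((-8*I*√3)) - 12812/21530 = 3768*(I*√3/24) - 12812*1/21530 = 157*I*√3 - 6406/10765 = -6406/10765 + 157*I*√3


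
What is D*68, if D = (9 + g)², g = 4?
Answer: 11492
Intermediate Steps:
D = 169 (D = (9 + 4)² = 13² = 169)
D*68 = 169*68 = 11492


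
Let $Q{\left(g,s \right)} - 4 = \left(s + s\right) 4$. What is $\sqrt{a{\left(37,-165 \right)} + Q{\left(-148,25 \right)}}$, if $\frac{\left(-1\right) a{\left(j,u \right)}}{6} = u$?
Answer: $\sqrt{1194} \approx 34.554$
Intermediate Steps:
$Q{\left(g,s \right)} = 4 + 8 s$ ($Q{\left(g,s \right)} = 4 + \left(s + s\right) 4 = 4 + 2 s 4 = 4 + 8 s$)
$a{\left(j,u \right)} = - 6 u$
$\sqrt{a{\left(37,-165 \right)} + Q{\left(-148,25 \right)}} = \sqrt{\left(-6\right) \left(-165\right) + \left(4 + 8 \cdot 25\right)} = \sqrt{990 + \left(4 + 200\right)} = \sqrt{990 + 204} = \sqrt{1194}$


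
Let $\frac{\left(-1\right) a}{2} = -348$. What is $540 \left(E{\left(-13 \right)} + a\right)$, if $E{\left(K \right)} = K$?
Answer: $368820$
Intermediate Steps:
$a = 696$ ($a = \left(-2\right) \left(-348\right) = 696$)
$540 \left(E{\left(-13 \right)} + a\right) = 540 \left(-13 + 696\right) = 540 \cdot 683 = 368820$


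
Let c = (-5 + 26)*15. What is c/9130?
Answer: 63/1826 ≈ 0.034502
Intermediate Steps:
c = 315 (c = 21*15 = 315)
c/9130 = 315/9130 = 315*(1/9130) = 63/1826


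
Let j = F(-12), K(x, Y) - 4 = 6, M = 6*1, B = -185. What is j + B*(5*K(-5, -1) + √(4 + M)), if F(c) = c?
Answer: -9262 - 185*√10 ≈ -9847.0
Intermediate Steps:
M = 6
K(x, Y) = 10 (K(x, Y) = 4 + 6 = 10)
j = -12
j + B*(5*K(-5, -1) + √(4 + M)) = -12 - 185*(5*10 + √(4 + 6)) = -12 - 185*(50 + √10) = -12 + (-9250 - 185*√10) = -9262 - 185*√10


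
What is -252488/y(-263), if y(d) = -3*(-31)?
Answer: -252488/93 ≈ -2714.9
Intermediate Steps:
y(d) = 93
-252488/y(-263) = -252488/93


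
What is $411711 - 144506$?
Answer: $267205$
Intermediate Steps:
$411711 - 144506 = 267205$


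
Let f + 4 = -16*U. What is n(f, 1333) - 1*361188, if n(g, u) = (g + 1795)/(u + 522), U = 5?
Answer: -670002029/1855 ≈ -3.6119e+5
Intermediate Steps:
f = -84 (f = -4 - 16*5 = -4 - 80 = -84)
n(g, u) = (1795 + g)/(522 + u)
n(f, 1333) - 1*361188 = (1795 - 84)/(522 + 1333) - 1*361188 = 1711/1855 - 361188 = -670002029/1855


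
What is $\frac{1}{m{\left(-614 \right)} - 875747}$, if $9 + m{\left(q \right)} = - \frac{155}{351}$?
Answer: $- \frac{351}{307390511} \approx -1.1419 \cdot 10^{-6}$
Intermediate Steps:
$m{\left(q \right)} = - \frac{3314}{351}$ ($m{\left(q \right)} = -9 - \frac{155}{351} = - \frac{3314}{351}$)
$\frac{1}{m{\left(-614 \right)} - 875747} = \frac{1}{- \frac{3314}{351} - 875747} = \frac{1}{- \frac{307390511}{351}} = - \frac{351}{307390511}$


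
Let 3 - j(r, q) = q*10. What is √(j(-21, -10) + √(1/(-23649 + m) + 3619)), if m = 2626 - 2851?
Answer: √(58706691228 + 23874*√2062713719370)/23874 ≈ 12.773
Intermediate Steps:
j(r, q) = 3 - 10*q (j(r, q) = 3 - q*10 = 3 - 10*q)
m = -225
√(j(-21, -10) + √(1/(-23649 + m) + 3619)) = √((3 - 10*(-10)) + √(1/(-23649 - 225) + 3619)) = √((3 + 100) + √(1/(-23874) + 3619)) = √(103 + √(-1/23874 + 3619)) = √(103 + √(86400005/23874)) = √(103 + √2062713719370/23874)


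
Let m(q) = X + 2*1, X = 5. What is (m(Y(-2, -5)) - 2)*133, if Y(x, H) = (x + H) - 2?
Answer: 665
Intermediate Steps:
Y(x, H) = -2 + H + x (Y(x, H) = (H + x) - 2 = -2 + H + x)
m(q) = 7 (m(q) = 5 + 2*1 = 5 + 2 = 7)
(m(Y(-2, -5)) - 2)*133 = (7 - 2)*133 = 5*133 = 665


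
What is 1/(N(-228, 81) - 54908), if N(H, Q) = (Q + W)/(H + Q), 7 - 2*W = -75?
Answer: -147/8071598 ≈ -1.8212e-5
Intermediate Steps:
W = 41 (W = 7/2 - 1/2*(-75) = 7/2 + 75/2 = 41)
N(H, Q) = (41 + Q)/(H + Q) (N(H, Q) = (Q + 41)/(H + Q) = (41 + Q)/(H + Q))
1/(N(-228, 81) - 54908) = 1/((41 + 81)/(-228 + 81) - 54908) = 1/(122/(-147) - 54908) = 1/(-1/147*122 - 54908) = 1/(-122/147 - 54908) = 1/(-8071598/147) = -147/8071598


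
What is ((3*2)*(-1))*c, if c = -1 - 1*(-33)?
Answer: -192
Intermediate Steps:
c = 32 (c = -1 + 33 = 32)
((3*2)*(-1))*c = ((3*2)*(-1))*32 = (6*(-1))*32 = -6*32 = -192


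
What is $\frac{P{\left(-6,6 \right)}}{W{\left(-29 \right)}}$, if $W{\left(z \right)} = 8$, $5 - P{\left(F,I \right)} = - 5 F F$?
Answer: $\frac{185}{8} \approx 23.125$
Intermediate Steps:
$P{\left(F,I \right)} = 5 + 5 F^{2}$ ($P{\left(F,I \right)} = 5 - - 5 F F = 5 - - 5 F^{2} = 5 + 5 F^{2}$)
$\frac{P{\left(-6,6 \right)}}{W{\left(-29 \right)}} = \frac{5 + 5 \left(-6\right)^{2}}{8} = \left(5 + 5 \cdot 36\right) \frac{1}{8} = \left(5 + 180\right) \frac{1}{8} = 185 \cdot \frac{1}{8} = \frac{185}{8}$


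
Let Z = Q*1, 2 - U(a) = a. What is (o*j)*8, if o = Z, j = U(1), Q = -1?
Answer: -8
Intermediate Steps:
U(a) = 2 - a
j = 1 (j = 2 - 1*1 = 2 - 1 = 1)
Z = -1 (Z = -1*1 = -1)
o = -1
(o*j)*8 = -1*1*8 = -1*8 = -8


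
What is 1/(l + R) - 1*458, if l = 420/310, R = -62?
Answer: -861071/1880 ≈ -458.02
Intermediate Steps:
l = 42/31 (l = 420*(1/310) = 42/31 ≈ 1.3548)
1/(l + R) - 1*458 = 1/(42/31 - 62) - 1*458 = 1/(-1880/31) - 458 = -31/1880 - 458 = -861071/1880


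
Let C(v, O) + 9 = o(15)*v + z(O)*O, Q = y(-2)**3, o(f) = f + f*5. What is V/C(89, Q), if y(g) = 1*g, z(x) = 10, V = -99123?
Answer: -99123/7921 ≈ -12.514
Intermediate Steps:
y(g) = g
o(f) = 6*f (o(f) = f + 5*f = 6*f)
Q = -8 (Q = (-2)**3 = -8)
C(v, O) = -9 + 10*O + 90*v (C(v, O) = -9 + ((6*15)*v + 10*O) = -9 + (90*v + 10*O) = -9 + (10*O + 90*v) = -9 + 10*O + 90*v)
V/C(89, Q) = -99123/(-9 + 10*(-8) + 90*89) = -99123/(-9 - 80 + 8010) = -99123/7921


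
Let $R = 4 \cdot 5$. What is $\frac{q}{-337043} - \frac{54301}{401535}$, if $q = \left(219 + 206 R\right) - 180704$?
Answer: $\frac{7502135476}{19333508715} \approx 0.38804$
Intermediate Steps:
$R = 20$
$q = -176365$ ($q = \left(219 + 206 \cdot 20\right) - 180704 = \left(219 + 4120\right) - 180704 = 4339 - 180704 = -176365$)
$\frac{q}{-337043} - \frac{54301}{401535} = - \frac{176365}{-337043} - \frac{54301}{401535} = \left(-176365\right) \left(- \frac{1}{337043}\right) - \frac{54301}{401535} = \frac{25195}{48149} - \frac{54301}{401535} = \frac{7502135476}{19333508715}$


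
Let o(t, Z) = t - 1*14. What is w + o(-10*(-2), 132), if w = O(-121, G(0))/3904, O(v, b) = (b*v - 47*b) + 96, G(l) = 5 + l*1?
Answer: 2835/488 ≈ 5.8094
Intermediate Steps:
G(l) = 5 + l
O(v, b) = 96 - 47*b + b*v (O(v, b) = (-47*b + b*v) + 96 = 96 - 47*b + b*v)
o(t, Z) = -14 + t (o(t, Z) = t - 14 = -14 + t)
w = -93/488 (w = (96 - 47*(5 + 0) + (5 + 0)*(-121))/3904 = (96 - 47*5 + 5*(-121))*(1/3904) = (96 - 235 - 605)*(1/3904) = -744*1/3904 = -93/488 ≈ -0.19057)
w + o(-10*(-2), 132) = -93/488 + (-14 - 10*(-2)) = -93/488 + (-14 + 20) = -93/488 + 6 = 2835/488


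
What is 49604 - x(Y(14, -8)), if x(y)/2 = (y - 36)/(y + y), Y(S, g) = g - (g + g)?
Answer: 99215/2 ≈ 49608.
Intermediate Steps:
Y(S, g) = -g (Y(S, g) = g - 2*g = -g)
x(y) = (-36 + y)/y (x(y) = 2*((y - 36)/(y + y)) = 2*((-36 + y)/((2*y))) = 2*((-36 + y)*(1/(2*y))) = 2*((-36 + y)/(2*y)) = (-36 + y)/y)
49604 - x(Y(14, -8)) = 49604 - (-36 - 1*(-8))/((-1*(-8))) = 49604 - (-36 + 8)/8 = 49604 - (-28)/8 = 49604 - 1*(-7/2) = 49604 + 7/2 = 99215/2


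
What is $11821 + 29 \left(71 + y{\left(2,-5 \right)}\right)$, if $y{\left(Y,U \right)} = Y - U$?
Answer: $14083$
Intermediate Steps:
$11821 + 29 \left(71 + y{\left(2,-5 \right)}\right) = 11821 + 29 \left(71 + \left(2 - -5\right)\right) = 11821 + 29 \left(71 + \left(2 + 5\right)\right) = 11821 + 29 \left(71 + 7\right) = 11821 + 29 \cdot 78 = 11821 + 2262 = 14083$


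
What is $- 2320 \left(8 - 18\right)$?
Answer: $23200$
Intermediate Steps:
$- 2320 \left(8 - 18\right) = \left(-2320\right) \left(-10\right) = 23200$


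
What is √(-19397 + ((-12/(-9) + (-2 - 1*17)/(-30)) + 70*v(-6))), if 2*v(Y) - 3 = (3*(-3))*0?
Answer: I*√17361030/30 ≈ 138.89*I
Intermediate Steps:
v(Y) = 3/2 (v(Y) = 3/2 + ((3*(-3))*0)/2 = 3/2 + (-9*0)/2 = 3/2 + (½)*0 = 3/2 + 0 = 3/2)
√(-19397 + ((-12/(-9) + (-2 - 1*17)/(-30)) + 70*v(-6))) = √(-19397 + ((-12/(-9) + (-2 - 1*17)/(-30)) + 70*(3/2))) = √(-19397 + ((-12*(-⅑) + (-2 - 17)*(-1/30)) + 105)) = √(-19397 + ((4/3 - 19*(-1/30)) + 105)) = √(-19397 + ((4/3 + 19/30) + 105)) = √(-19397 + (59/30 + 105)) = √(-19397 + 3209/30) = √(-578701/30) = I*√17361030/30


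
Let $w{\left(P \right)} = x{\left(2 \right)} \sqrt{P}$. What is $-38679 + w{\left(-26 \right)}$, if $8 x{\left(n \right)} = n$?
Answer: $-38679 + \frac{i \sqrt{26}}{4} \approx -38679.0 + 1.2748 i$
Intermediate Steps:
$x{\left(n \right)} = \frac{n}{8}$
$w{\left(P \right)} = \frac{\sqrt{P}}{4}$ ($w{\left(P \right)} = \frac{1}{8} \cdot 2 \sqrt{P} = \frac{\sqrt{P}}{4}$)
$-38679 + w{\left(-26 \right)} = -38679 + \frac{\sqrt{-26}}{4} = -38679 + \frac{i \sqrt{26}}{4}$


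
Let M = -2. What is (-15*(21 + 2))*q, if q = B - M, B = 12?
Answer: -4830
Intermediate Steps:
q = 14 (q = 12 - 1*(-2) = 12 + 2 = 14)
(-15*(21 + 2))*q = -15*(21 + 2)*14 = -15*23*14 = -345*14 = -4830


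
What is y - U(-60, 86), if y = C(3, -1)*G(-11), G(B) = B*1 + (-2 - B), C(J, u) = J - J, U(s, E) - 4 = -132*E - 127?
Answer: 11475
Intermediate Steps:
U(s, E) = -123 - 132*E (U(s, E) = 4 + (-132*E - 127) = 4 + (-127 - 132*E) = -123 - 132*E)
C(J, u) = 0
G(B) = -2 (G(B) = B + (-2 - B) = -2)
y = 0 (y = 0*(-2) = 0)
y - U(-60, 86) = 0 - (-123 - 132*86) = 0 - (-123 - 11352) = 0 - 1*(-11475) = 0 + 11475 = 11475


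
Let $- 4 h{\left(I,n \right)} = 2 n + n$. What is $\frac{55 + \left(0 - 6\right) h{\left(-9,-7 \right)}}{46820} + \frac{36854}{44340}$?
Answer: $\frac{172654627}{207599880} \approx 0.83167$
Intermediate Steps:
$h{\left(I,n \right)} = - \frac{3 n}{4}$ ($h{\left(I,n \right)} = - \frac{2 n + n}{4} = - \frac{3 n}{4}$)
$\frac{55 + \left(0 - 6\right) h{\left(-9,-7 \right)}}{46820} + \frac{36854}{44340} = \frac{55 + \left(0 - 6\right) \left(\left(- \frac{3}{4}\right) \left(-7\right)\right)}{46820} + \frac{36854}{44340} = \left(55 + \left(0 - 6\right) \frac{21}{4}\right) \frac{1}{46820} + 36854 \cdot \frac{1}{44340} = \left(55 - \frac{63}{2}\right) \frac{1}{46820} + \frac{18427}{22170} = \frac{47}{2} \cdot \frac{1}{46820} + \frac{18427}{22170} = \frac{47}{93640} + \frac{18427}{22170} = \frac{172654627}{207599880}$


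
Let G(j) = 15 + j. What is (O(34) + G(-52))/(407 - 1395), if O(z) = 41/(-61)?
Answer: 1149/30134 ≈ 0.038130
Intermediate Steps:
O(z) = -41/61 (O(z) = 41*(-1/61) = -41/61)
(O(34) + G(-52))/(407 - 1395) = (-41/61 + (15 - 52))/(407 - 1395) = (-41/61 - 37)/(-988) = -2298/61*(-1/988) = 1149/30134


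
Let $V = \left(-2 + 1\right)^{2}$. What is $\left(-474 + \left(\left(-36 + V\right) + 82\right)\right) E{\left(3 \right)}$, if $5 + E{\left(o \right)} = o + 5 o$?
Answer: $-5551$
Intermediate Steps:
$E{\left(o \right)} = -5 + 6 o$ ($E{\left(o \right)} = -5 + \left(o + 5 o\right) = -5 + 6 o$)
$V = 1$ ($V = \left(-1\right)^{2} = 1$)
$\left(-474 + \left(\left(-36 + V\right) + 82\right)\right) E{\left(3 \right)} = \left(-474 + \left(\left(-36 + 1\right) + 82\right)\right) \left(-5 + 6 \cdot 3\right) = \left(-474 + \left(-35 + 82\right)\right) \left(-5 + 18\right) = \left(-474 + 47\right) 13 = \left(-427\right) 13 = -5551$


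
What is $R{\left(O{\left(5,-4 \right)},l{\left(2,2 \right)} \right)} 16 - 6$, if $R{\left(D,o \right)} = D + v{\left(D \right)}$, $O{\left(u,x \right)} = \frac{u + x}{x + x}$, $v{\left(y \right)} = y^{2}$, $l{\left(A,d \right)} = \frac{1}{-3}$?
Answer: $- \frac{31}{4} \approx -7.75$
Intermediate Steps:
$l{\left(A,d \right)} = - \frac{1}{3}$
$O{\left(u,x \right)} = \frac{u + x}{2 x}$
$R{\left(D,o \right)} = D + D^{2}$
$R{\left(O{\left(5,-4 \right)},l{\left(2,2 \right)} \right)} 16 - 6 = \frac{5 - 4}{2 \left(-4\right)} \left(1 + \frac{5 - 4}{2 \left(-4\right)}\right) 16 - 6 = \frac{1}{2} \left(- \frac{1}{4}\right) 1 \left(1 + \frac{1}{2} \left(- \frac{1}{4}\right) 1\right) 16 - 6 = - \frac{1 - \frac{1}{8}}{8} \cdot 16 - 6 = \left(- \frac{1}{8}\right) \frac{7}{8} \cdot 16 - 6 = \left(- \frac{7}{64}\right) 16 - 6 = - \frac{7}{4} - 6 = - \frac{31}{4}$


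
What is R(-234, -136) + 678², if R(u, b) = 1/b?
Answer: 62517023/136 ≈ 4.5968e+5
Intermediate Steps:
R(-234, -136) + 678² = 1/(-136) + 678² = -1/136 + 459684 = 62517023/136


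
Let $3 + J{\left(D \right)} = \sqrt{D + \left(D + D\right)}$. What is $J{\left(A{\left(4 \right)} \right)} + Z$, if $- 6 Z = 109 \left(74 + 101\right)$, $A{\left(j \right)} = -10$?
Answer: $- \frac{19093}{6} + i \sqrt{30} \approx -3182.2 + 5.4772 i$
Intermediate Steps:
$Z = - \frac{19075}{6}$ ($Z = - \frac{109 \left(74 + 101\right)}{6} = - \frac{109 \cdot 175}{6} = \left(- \frac{1}{6}\right) 19075 = - \frac{19075}{6} \approx -3179.2$)
$J{\left(D \right)} = -3 + \sqrt{3} \sqrt{D}$ ($J{\left(D \right)} = -3 + \sqrt{D + \left(D + D\right)} = -3 + \sqrt{D + 2 D} = -3 + \sqrt{3 D} = -3 + \sqrt{3} \sqrt{D}$)
$J{\left(A{\left(4 \right)} \right)} + Z = \left(-3 + \sqrt{3} \sqrt{-10}\right) - \frac{19075}{6} = \left(-3 + \sqrt{3} i \sqrt{10}\right) - \frac{19075}{6} = \left(-3 + i \sqrt{30}\right) - \frac{19075}{6} = - \frac{19093}{6} + i \sqrt{30}$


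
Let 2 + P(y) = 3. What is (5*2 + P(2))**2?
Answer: 121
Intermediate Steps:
P(y) = 1 (P(y) = -2 + 3 = 1)
(5*2 + P(2))**2 = (5*2 + 1)**2 = (10 + 1)**2 = 11**2 = 121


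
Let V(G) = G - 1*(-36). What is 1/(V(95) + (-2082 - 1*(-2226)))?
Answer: 1/275 ≈ 0.0036364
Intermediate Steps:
V(G) = 36 + G (V(G) = G + 36 = 36 + G)
1/(V(95) + (-2082 - 1*(-2226))) = 1/((36 + 95) + (-2082 - 1*(-2226))) = 1/(131 + (-2082 + 2226)) = 1/(131 + 144) = 1/275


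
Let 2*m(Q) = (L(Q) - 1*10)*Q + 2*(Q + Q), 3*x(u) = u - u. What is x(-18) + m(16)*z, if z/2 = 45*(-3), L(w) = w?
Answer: -21600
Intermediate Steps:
x(u) = 0 (x(u) = (u - u)/3 = (1/3)*0 = 0)
z = -270 (z = 2*(45*(-3)) = 2*(-135) = -270)
m(Q) = 2*Q + Q*(-10 + Q)/2 (m(Q) = ((Q - 1*10)*Q + 2*(Q + Q))/2 = ((Q - 10)*Q + 2*(2*Q))/2 = ((-10 + Q)*Q + 4*Q)/2 = (Q*(-10 + Q) + 4*Q)/2 = (4*Q + Q*(-10 + Q))/2 = 2*Q + Q*(-10 + Q)/2)
x(-18) + m(16)*z = 0 + ((1/2)*16*(-6 + 16))*(-270) = 0 + ((1/2)*16*10)*(-270) = 0 + 80*(-270) = 0 - 21600 = -21600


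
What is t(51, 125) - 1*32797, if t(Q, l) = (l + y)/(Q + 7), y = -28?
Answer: -1902129/58 ≈ -32795.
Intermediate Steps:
t(Q, l) = (-28 + l)/(7 + Q) (t(Q, l) = (l - 28)/(Q + 7) = (-28 + l)/(7 + Q))
t(51, 125) - 1*32797 = (-28 + 125)/(7 + 51) - 1*32797 = 97/58 - 32797 = -1902129/58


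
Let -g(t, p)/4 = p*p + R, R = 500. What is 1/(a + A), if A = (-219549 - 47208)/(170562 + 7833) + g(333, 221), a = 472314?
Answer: 59465/16349812831 ≈ 3.6370e-6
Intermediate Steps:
g(t, p) = -2000 - 4*p² (g(t, p) = -4*(p*p + 500) = -4*(p² + 500) = -4*(500 + p²) = -2000 - 4*p²)
A = -11736339179/59465 (A = (-219549 - 47208)/(170562 + 7833) + (-2000 - 4*221²) = -266757/178395 + (-2000 - 4*48841) = -266757*1/178395 + (-2000 - 195364) = -88919/59465 - 197364 = -11736339179/59465 ≈ -1.9737e+5)
1/(a + A) = 1/(472314 - 11736339179/59465) = 1/(16349812831/59465) = 59465/16349812831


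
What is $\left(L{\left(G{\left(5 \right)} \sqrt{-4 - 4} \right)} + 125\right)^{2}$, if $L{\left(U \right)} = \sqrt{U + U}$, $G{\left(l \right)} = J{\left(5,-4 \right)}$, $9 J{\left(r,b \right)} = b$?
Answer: $\frac{\left(375 + 4 \sqrt[4]{2} \sqrt{- i}\right)^{2}}{9} \approx 15905.0 - 282.81 i$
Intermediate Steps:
$J{\left(r,b \right)} = \frac{b}{9}$
$G{\left(l \right)} = - \frac{4}{9}$ ($G{\left(l \right)} = \frac{1}{9} \left(-4\right) = - \frac{4}{9}$)
$L{\left(U \right)} = \sqrt{2} \sqrt{U}$ ($L{\left(U \right)} = \sqrt{2 U} = \sqrt{2} \sqrt{U}$)
$\left(L{\left(G{\left(5 \right)} \sqrt{-4 - 4} \right)} + 125\right)^{2} = \left(\sqrt{2} \sqrt{- \frac{4 \sqrt{-4 - 4}}{9}} + 125\right)^{2} = \left(\sqrt{2} \sqrt{- \frac{4 \sqrt{-8}}{9}} + 125\right)^{2} = \left(\sqrt{2} \sqrt{- \frac{4 \cdot 2 i \sqrt{2}}{9}} + 125\right)^{2} = \left(\sqrt{2} \sqrt{- \frac{8 i \sqrt{2}}{9}} + 125\right)^{2} = \left(\sqrt{2} \frac{2 \cdot 2^{\frac{3}{4}} \sqrt{- i}}{3} + 125\right)^{2} = \left(\frac{4 \sqrt[4]{2} \sqrt{- i}}{3} + 125\right)^{2} = \left(125 + \frac{4 \sqrt[4]{2} \sqrt{- i}}{3}\right)^{2}$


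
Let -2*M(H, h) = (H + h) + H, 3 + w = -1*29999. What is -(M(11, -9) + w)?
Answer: 60017/2 ≈ 30009.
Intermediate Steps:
w = -30002 (w = -3 - 1*29999 = -3 - 29999 = -30002)
M(H, h) = -H - h/2 (M(H, h) = -((H + h) + H)/2 = -(h + 2*H)/2 = -H - h/2)
-(M(11, -9) + w) = -((-1*11 - 1/2*(-9)) - 30002) = -((-11 + 9/2) - 30002) = -(-13/2 - 30002) = -1*(-60017/2) = 60017/2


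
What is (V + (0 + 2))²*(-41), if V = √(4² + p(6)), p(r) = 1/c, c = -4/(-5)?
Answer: -3485/4 - 82*√69 ≈ -1552.4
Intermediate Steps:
c = ⅘ (c = -4*(-⅕) = ⅘ ≈ 0.80000)
p(r) = 5/4 (p(r) = 1/(⅘) = 5/4)
V = √69/2 (V = √(4² + 5/4) = √(16 + 5/4) = √(69/4) = √69/2 ≈ 4.1533)
(V + (0 + 2))²*(-41) = (√69/2 + (0 + 2))²*(-41) = (√69/2 + 2)²*(-41) = (2 + √69/2)²*(-41) = -41*(2 + √69/2)²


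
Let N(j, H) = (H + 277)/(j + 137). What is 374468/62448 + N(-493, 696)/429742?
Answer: 3580569158827/597112757256 ≈ 5.9965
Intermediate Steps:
N(j, H) = (277 + H)/(137 + j)
374468/62448 + N(-493, 696)/429742 = 374468/62448 + ((277 + 696)/(137 - 493))/429742 = 374468*(1/62448) + (973/(-356))*(1/429742) = 93617/15612 - 1/356*973*(1/429742) = 93617/15612 - 973/356*1/429742 = 93617/15612 - 973/152988152 = 3580569158827/597112757256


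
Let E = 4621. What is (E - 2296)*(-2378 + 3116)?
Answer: 1715850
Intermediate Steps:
(E - 2296)*(-2378 + 3116) = (4621 - 2296)*(-2378 + 3116) = 2325*738 = 1715850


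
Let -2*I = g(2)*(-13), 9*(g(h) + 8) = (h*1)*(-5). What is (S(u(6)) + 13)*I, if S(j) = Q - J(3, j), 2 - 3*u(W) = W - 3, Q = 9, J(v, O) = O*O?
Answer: -105001/81 ≈ -1296.3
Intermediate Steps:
J(v, O) = O²
g(h) = -8 - 5*h/9 (g(h) = -8 + ((h*1)*(-5))/9 = -8 + (h*(-5))/9 = -8 + (-5*h)/9 = -8 - 5*h/9)
u(W) = 5/3 - W/3 (u(W) = ⅔ - (W - 3)/3 = ⅔ - (-3 + W)/3 = ⅔ + (1 - W/3) = 5/3 - W/3)
I = -533/9 (I = -(-8 - 5/9*2)*(-13)/2 = -(-8 - 10/9)*(-13)/2 = -(-41)*(-13)/9 = -½*1066/9 = -533/9 ≈ -59.222)
S(j) = 9 - j²
(S(u(6)) + 13)*I = ((9 - (5/3 - ⅓*6)²) + 13)*(-533/9) = ((9 - (5/3 - 2)²) + 13)*(-533/9) = ((9 - (-⅓)²) + 13)*(-533/9) = ((9 - 1*⅑) + 13)*(-533/9) = ((9 - ⅑) + 13)*(-533/9) = (80/9 + 13)*(-533/9) = (197/9)*(-533/9) = -105001/81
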